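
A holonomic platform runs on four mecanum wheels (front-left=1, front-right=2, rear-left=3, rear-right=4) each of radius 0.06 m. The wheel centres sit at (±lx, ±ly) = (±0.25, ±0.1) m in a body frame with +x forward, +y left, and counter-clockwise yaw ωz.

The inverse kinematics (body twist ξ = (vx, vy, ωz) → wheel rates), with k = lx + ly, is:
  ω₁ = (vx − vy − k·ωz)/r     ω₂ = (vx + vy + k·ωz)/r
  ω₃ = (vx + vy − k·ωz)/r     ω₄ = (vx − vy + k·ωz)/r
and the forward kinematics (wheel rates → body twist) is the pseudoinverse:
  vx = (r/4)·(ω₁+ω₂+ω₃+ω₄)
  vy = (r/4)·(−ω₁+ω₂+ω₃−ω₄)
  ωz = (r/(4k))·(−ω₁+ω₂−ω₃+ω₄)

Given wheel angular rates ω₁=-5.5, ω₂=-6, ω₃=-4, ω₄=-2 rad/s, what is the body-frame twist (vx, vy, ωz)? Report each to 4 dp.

k = lx + ly = 0.25 + 0.1 = 0.3500
ω₁+ω₂+ω₃+ω₄ = -17.5000  →  vx = (0.06/4)·-17.5000 = -0.2625
−ω₁+ω₂+ω₃−ω₄ = -2.5000  →  vy = (0.06/4)·-2.5000 = -0.0375
−ω₁+ω₂−ω₃+ω₄ = 1.5000  →  ωz = (0.06/1.4000)·1.5000 = 0.0643

(-0.2625, -0.0375, 0.0643)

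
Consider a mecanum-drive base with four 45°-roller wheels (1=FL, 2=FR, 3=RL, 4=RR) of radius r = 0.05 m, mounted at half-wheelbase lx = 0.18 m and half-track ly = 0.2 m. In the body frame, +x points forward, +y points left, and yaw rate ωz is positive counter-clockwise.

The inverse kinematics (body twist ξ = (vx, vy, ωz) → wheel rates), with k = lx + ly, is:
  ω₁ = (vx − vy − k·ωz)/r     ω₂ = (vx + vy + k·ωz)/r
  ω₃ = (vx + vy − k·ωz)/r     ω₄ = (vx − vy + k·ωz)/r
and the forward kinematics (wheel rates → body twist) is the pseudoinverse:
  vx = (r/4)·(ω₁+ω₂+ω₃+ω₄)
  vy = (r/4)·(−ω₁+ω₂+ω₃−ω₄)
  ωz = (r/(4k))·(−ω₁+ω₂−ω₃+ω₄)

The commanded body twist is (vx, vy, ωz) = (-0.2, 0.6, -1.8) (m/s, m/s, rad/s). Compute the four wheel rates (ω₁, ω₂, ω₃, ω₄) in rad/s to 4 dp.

k = lx + ly = 0.18 + 0.2 = 0.3800;  k·ωz = 0.3800·-1.8 = -0.6840
ω₁ (FL) = (vx − vy − k·ωz)/r = -0.1160/0.05 = -2.3200
ω₂ (FR) = (vx + vy + k·ωz)/r = -0.2840/0.05 = -5.6800
ω₃ (RL) = (vx + vy − k·ωz)/r = 1.0840/0.05 = 21.6800
ω₄ (RR) = (vx − vy + k·ωz)/r = -1.4840/0.05 = -29.6800

(-2.3200, -5.6800, 21.6800, -29.6800)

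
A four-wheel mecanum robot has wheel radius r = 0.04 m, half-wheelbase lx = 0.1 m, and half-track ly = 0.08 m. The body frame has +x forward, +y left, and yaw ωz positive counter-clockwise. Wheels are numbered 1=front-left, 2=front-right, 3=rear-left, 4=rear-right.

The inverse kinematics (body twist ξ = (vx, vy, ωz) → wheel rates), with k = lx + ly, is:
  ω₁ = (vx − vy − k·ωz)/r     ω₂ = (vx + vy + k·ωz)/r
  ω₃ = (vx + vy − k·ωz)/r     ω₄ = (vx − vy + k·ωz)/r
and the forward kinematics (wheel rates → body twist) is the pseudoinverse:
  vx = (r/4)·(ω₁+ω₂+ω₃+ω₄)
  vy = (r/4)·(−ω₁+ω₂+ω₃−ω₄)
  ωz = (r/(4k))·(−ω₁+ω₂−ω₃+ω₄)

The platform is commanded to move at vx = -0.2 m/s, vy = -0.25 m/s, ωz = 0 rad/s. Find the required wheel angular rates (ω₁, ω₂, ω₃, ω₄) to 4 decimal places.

(1.2500, -11.2500, -11.2500, 1.2500)

k = lx + ly = 0.1 + 0.08 = 0.1800;  k·ωz = 0.1800·0 = 0.0000
ω₁ (FL) = (vx − vy − k·ωz)/r = 0.0500/0.04 = 1.2500
ω₂ (FR) = (vx + vy + k·ωz)/r = -0.4500/0.04 = -11.2500
ω₃ (RL) = (vx + vy − k·ωz)/r = -0.4500/0.04 = -11.2500
ω₄ (RR) = (vx − vy + k·ωz)/r = 0.0500/0.04 = 1.2500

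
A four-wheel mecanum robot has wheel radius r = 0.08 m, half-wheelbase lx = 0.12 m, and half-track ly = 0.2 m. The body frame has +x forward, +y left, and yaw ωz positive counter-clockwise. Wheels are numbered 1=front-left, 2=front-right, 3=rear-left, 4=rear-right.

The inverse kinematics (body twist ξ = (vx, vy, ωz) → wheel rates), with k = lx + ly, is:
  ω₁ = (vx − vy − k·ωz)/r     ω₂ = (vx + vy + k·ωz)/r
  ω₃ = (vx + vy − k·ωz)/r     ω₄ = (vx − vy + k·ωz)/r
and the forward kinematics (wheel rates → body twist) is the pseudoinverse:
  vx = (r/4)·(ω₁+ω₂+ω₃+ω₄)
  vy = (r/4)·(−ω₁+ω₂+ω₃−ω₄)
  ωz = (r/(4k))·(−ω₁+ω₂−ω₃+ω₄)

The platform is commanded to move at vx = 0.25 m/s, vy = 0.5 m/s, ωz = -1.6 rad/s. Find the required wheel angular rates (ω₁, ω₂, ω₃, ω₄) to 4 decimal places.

(3.2750, 2.9750, 15.7750, -9.5250)

k = lx + ly = 0.12 + 0.2 = 0.3200;  k·ωz = 0.3200·-1.6 = -0.5120
ω₁ (FL) = (vx − vy − k·ωz)/r = 0.2620/0.08 = 3.2750
ω₂ (FR) = (vx + vy + k·ωz)/r = 0.2380/0.08 = 2.9750
ω₃ (RL) = (vx + vy − k·ωz)/r = 1.2620/0.08 = 15.7750
ω₄ (RR) = (vx − vy + k·ωz)/r = -0.7620/0.08 = -9.5250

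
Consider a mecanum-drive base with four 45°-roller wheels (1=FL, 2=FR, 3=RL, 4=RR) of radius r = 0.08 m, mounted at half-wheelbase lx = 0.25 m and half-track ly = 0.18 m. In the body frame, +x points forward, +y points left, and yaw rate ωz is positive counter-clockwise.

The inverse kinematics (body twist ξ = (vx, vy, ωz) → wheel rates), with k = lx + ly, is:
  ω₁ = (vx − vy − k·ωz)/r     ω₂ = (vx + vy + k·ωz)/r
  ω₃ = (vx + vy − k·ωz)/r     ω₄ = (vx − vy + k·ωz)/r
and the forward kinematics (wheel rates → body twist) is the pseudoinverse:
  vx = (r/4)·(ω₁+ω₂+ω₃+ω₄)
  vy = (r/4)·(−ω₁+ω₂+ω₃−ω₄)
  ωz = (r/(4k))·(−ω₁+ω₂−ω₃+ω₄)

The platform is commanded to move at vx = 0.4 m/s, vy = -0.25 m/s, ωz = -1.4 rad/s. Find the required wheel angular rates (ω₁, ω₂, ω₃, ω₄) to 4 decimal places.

k = lx + ly = 0.25 + 0.18 = 0.4300;  k·ωz = 0.4300·-1.4 = -0.6020
ω₁ (FL) = (vx − vy − k·ωz)/r = 1.2520/0.08 = 15.6500
ω₂ (FR) = (vx + vy + k·ωz)/r = -0.4520/0.08 = -5.6500
ω₃ (RL) = (vx + vy − k·ωz)/r = 0.7520/0.08 = 9.4000
ω₄ (RR) = (vx − vy + k·ωz)/r = 0.0480/0.08 = 0.6000

(15.6500, -5.6500, 9.4000, 0.6000)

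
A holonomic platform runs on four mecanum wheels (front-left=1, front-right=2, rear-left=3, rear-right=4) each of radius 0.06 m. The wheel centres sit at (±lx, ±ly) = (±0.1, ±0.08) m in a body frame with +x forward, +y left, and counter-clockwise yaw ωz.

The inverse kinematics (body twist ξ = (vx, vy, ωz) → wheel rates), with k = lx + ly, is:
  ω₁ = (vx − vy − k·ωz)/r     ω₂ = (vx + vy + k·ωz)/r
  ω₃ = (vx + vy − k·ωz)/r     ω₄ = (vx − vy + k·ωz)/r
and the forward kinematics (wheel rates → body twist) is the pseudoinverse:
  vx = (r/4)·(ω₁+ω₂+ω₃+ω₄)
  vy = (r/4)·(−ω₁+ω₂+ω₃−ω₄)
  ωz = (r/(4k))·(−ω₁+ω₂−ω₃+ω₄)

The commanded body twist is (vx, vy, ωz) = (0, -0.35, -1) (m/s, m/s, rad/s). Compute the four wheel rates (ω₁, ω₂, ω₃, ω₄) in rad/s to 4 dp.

k = lx + ly = 0.1 + 0.08 = 0.1800;  k·ωz = 0.1800·-1 = -0.1800
ω₁ (FL) = (vx − vy − k·ωz)/r = 0.5300/0.06 = 8.8333
ω₂ (FR) = (vx + vy + k·ωz)/r = -0.5300/0.06 = -8.8333
ω₃ (RL) = (vx + vy − k·ωz)/r = -0.1700/0.06 = -2.8333
ω₄ (RR) = (vx − vy + k·ωz)/r = 0.1700/0.06 = 2.8333

(8.8333, -8.8333, -2.8333, 2.8333)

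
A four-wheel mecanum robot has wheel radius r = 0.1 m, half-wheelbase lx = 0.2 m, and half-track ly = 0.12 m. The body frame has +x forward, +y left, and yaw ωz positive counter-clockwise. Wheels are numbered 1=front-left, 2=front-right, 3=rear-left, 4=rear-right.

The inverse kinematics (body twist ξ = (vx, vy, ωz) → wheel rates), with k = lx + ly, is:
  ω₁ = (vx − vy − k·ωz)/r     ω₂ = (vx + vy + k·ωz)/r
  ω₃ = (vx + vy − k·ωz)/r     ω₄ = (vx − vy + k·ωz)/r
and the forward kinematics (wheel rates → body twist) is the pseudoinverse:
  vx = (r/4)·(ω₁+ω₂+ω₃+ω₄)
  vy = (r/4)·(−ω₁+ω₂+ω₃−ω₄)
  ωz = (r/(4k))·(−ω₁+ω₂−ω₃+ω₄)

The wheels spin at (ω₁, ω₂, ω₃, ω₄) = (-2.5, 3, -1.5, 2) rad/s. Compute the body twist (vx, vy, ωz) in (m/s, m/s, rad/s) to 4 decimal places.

k = lx + ly = 0.2 + 0.12 = 0.3200
ω₁+ω₂+ω₃+ω₄ = 1.0000  →  vx = (0.1/4)·1.0000 = 0.0250
−ω₁+ω₂+ω₃−ω₄ = 2.0000  →  vy = (0.1/4)·2.0000 = 0.0500
−ω₁+ω₂−ω₃+ω₄ = 9.0000  →  ωz = (0.1/1.2800)·9.0000 = 0.7031

(0.0250, 0.0500, 0.7031)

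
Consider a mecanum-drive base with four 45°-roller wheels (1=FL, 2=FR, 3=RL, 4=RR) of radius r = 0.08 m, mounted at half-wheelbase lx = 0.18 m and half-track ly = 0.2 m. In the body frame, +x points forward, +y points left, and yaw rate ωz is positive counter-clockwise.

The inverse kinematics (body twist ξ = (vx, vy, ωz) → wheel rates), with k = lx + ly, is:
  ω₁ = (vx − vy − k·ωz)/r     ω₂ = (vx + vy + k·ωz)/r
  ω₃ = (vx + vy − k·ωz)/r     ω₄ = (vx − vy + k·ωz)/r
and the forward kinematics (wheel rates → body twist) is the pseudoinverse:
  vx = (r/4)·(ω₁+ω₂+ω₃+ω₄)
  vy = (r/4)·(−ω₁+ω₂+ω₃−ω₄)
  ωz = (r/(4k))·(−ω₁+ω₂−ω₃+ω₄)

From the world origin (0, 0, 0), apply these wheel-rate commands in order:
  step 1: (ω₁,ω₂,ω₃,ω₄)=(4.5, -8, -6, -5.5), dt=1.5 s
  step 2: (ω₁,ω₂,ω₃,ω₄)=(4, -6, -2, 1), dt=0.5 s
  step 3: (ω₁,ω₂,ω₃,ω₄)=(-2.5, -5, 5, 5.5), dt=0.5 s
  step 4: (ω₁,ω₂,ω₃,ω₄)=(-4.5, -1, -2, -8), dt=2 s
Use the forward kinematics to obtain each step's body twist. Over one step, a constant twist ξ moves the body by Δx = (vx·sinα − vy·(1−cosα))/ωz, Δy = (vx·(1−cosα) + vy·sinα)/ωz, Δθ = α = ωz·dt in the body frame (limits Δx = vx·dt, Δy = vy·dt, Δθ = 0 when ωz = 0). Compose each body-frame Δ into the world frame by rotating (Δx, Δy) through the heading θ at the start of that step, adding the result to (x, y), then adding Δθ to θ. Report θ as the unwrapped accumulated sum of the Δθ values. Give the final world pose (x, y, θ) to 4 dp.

step 1: ξ=(vx,vy,ωz)=(-0.3000, -0.2600, -0.6316), dt=1.5 → body Δ=(-0.5570, -0.1365, -0.9474) → world pose (-0.5570, -0.1365, -0.9474)
step 2: ξ=(vx,vy,ωz)=(-0.0600, -0.2600, -0.3684), dt=0.5 → body Δ=(-0.0418, -0.1265, -0.1842) → world pose (-0.6841, -0.1765, -1.1316)
step 3: ξ=(vx,vy,ωz)=(0.0600, -0.0600, -0.1053), dt=0.5 → body Δ=(0.0292, -0.0308, -0.0526) → world pose (-0.6995, -0.2160, -1.1842)
step 4: ξ=(vx,vy,ωz)=(-0.3100, 0.1900, -0.1316), dt=2.0 → body Δ=(-0.5632, 0.4567, -0.2632) → world pose (-0.4888, 0.4778, -1.4474)

(-0.4888, 0.4778, -1.4474)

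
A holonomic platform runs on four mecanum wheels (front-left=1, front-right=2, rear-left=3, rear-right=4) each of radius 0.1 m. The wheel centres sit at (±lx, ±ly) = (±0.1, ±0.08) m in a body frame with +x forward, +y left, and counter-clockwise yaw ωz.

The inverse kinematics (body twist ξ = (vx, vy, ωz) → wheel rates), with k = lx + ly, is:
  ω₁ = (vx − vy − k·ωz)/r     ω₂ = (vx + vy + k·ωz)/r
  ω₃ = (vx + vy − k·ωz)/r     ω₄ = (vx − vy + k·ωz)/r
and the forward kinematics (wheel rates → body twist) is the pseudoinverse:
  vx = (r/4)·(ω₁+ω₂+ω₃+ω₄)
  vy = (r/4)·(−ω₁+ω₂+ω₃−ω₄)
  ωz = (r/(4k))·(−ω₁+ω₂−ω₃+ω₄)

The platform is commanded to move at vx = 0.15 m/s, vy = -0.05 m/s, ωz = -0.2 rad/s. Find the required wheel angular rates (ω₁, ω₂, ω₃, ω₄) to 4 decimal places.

k = lx + ly = 0.1 + 0.08 = 0.1800;  k·ωz = 0.1800·-0.2 = -0.0360
ω₁ (FL) = (vx − vy − k·ωz)/r = 0.2360/0.1 = 2.3600
ω₂ (FR) = (vx + vy + k·ωz)/r = 0.0640/0.1 = 0.6400
ω₃ (RL) = (vx + vy − k·ωz)/r = 0.1360/0.1 = 1.3600
ω₄ (RR) = (vx − vy + k·ωz)/r = 0.1640/0.1 = 1.6400

(2.3600, 0.6400, 1.3600, 1.6400)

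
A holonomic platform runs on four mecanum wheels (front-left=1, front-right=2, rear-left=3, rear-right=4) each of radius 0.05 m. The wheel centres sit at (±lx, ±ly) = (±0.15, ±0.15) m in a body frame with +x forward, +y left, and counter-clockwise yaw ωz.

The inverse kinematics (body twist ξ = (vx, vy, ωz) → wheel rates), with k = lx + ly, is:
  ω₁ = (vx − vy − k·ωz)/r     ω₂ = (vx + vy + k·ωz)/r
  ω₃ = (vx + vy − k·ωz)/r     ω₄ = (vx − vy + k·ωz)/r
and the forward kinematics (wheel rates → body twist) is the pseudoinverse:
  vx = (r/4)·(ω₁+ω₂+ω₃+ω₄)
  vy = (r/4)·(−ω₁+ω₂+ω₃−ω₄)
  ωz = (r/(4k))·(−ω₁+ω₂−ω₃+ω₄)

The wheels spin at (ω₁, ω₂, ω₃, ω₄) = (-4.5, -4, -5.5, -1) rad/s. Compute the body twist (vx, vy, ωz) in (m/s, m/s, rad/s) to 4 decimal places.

(-0.1875, -0.0500, 0.2083)

k = lx + ly = 0.15 + 0.15 = 0.3000
ω₁+ω₂+ω₃+ω₄ = -15.0000  →  vx = (0.05/4)·-15.0000 = -0.1875
−ω₁+ω₂+ω₃−ω₄ = -4.0000  →  vy = (0.05/4)·-4.0000 = -0.0500
−ω₁+ω₂−ω₃+ω₄ = 5.0000  →  ωz = (0.05/1.2000)·5.0000 = 0.2083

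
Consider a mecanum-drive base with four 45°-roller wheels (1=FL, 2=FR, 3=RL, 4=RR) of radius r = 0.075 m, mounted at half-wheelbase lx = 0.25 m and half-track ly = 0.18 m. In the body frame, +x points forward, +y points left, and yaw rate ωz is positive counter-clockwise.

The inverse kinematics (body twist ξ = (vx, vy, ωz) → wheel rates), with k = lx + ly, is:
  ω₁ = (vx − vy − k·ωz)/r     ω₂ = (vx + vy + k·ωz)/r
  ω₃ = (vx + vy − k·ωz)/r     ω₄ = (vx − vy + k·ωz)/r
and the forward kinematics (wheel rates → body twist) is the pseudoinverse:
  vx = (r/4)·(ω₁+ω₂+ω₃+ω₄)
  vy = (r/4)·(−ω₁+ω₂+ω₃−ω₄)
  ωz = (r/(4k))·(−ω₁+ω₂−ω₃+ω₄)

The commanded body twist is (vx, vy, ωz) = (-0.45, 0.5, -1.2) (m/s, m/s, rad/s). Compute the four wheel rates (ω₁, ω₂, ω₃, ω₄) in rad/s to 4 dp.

(-5.7867, -6.2133, 7.5467, -19.5467)

k = lx + ly = 0.25 + 0.18 = 0.4300;  k·ωz = 0.4300·-1.2 = -0.5160
ω₁ (FL) = (vx − vy − k·ωz)/r = -0.4340/0.075 = -5.7867
ω₂ (FR) = (vx + vy + k·ωz)/r = -0.4660/0.075 = -6.2133
ω₃ (RL) = (vx + vy − k·ωz)/r = 0.5660/0.075 = 7.5467
ω₄ (RR) = (vx − vy + k·ωz)/r = -1.4660/0.075 = -19.5467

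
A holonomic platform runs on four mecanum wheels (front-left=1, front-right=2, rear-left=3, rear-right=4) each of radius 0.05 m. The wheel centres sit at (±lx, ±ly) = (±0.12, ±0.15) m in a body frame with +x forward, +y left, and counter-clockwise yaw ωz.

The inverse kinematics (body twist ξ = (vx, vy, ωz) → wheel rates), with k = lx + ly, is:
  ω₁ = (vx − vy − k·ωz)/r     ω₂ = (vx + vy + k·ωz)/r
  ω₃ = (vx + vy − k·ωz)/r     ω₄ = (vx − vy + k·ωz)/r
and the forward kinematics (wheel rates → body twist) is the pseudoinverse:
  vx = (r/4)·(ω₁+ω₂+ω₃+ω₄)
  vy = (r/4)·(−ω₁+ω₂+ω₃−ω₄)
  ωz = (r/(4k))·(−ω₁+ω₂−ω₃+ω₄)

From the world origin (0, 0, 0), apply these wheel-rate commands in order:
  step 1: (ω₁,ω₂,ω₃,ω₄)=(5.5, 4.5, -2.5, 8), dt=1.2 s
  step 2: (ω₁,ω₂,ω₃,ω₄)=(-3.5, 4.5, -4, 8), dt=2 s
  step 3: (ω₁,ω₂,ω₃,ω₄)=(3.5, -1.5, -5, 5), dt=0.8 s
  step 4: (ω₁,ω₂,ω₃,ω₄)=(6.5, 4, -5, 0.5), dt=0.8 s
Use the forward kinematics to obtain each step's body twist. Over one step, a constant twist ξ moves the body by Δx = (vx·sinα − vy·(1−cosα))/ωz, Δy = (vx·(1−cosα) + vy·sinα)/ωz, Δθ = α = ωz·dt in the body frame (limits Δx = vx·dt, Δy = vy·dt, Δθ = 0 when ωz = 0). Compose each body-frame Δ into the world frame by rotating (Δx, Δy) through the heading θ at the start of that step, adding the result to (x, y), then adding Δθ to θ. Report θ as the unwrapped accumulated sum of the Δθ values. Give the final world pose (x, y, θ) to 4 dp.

step 1: ξ=(vx,vy,ωz)=(0.1938, -0.1438, 0.4398), dt=1.2 → body Δ=(0.2663, -0.1047, 0.5278) → world pose (0.2663, -0.1047, 0.5278)
step 2: ξ=(vx,vy,ωz)=(0.0625, -0.0500, 0.9259), dt=2.0 → body Δ=(0.1338, 0.0343, 1.8519) → world pose (0.3647, -0.0076, 2.3796)
step 3: ξ=(vx,vy,ωz)=(0.0250, -0.1875, 0.2315), dt=0.8 → body Δ=(0.0337, -0.1473, 0.1852) → world pose (0.4419, 0.1223, 2.5648)
step 4: ξ=(vx,vy,ωz)=(0.0750, -0.1000, 0.1389), dt=0.8 → body Δ=(0.0643, -0.0765, 0.1111) → world pose (0.4297, 0.2215, 2.6759)

(0.4297, 0.2215, 2.6759)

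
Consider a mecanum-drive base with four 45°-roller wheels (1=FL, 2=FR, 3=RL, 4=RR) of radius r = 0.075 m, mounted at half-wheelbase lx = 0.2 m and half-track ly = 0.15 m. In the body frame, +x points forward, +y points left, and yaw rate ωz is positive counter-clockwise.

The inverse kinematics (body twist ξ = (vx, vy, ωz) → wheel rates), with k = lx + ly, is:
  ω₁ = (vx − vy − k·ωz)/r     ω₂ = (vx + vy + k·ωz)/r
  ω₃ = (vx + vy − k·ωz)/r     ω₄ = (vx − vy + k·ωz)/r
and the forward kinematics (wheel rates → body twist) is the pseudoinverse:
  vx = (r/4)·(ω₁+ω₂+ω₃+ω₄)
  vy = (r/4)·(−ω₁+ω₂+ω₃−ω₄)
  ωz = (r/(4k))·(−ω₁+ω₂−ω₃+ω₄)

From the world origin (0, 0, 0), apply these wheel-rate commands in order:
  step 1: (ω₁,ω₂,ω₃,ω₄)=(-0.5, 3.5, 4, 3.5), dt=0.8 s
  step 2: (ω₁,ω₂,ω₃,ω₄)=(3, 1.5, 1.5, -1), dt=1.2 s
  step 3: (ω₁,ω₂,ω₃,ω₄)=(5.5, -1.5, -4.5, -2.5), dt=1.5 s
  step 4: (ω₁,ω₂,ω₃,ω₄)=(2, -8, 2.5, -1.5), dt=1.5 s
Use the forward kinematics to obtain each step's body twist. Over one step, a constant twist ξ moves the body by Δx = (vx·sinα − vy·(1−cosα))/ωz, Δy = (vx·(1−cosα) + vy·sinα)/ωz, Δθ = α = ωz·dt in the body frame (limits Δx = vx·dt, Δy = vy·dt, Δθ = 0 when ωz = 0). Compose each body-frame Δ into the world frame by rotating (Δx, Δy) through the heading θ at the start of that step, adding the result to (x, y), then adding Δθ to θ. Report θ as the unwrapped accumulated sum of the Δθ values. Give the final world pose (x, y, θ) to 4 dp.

step 1: ξ=(vx,vy,ωz)=(0.1969, 0.0844, 0.1875), dt=0.8 → body Δ=(0.1519, 0.0790, 0.1500) → world pose (0.1519, 0.0790, 0.1500)
step 2: ξ=(vx,vy,ωz)=(0.0937, 0.0187, -0.2143), dt=1.2 → body Δ=(0.1141, 0.0079, -0.2571) → world pose (0.2635, 0.1039, -0.1071)
step 3: ξ=(vx,vy,ωz)=(-0.0562, -0.1687, -0.2679), dt=1.5 → body Δ=(-0.1323, -0.2296, -0.4018) → world pose (0.1074, -0.1103, -0.5089)
step 4: ξ=(vx,vy,ωz)=(-0.0938, -0.1125, -0.7500), dt=1.5 → body Δ=(-0.1981, -0.0642, -1.1250) → world pose (-0.0969, -0.0699, -1.6339)

(-0.0969, -0.0699, -1.6339)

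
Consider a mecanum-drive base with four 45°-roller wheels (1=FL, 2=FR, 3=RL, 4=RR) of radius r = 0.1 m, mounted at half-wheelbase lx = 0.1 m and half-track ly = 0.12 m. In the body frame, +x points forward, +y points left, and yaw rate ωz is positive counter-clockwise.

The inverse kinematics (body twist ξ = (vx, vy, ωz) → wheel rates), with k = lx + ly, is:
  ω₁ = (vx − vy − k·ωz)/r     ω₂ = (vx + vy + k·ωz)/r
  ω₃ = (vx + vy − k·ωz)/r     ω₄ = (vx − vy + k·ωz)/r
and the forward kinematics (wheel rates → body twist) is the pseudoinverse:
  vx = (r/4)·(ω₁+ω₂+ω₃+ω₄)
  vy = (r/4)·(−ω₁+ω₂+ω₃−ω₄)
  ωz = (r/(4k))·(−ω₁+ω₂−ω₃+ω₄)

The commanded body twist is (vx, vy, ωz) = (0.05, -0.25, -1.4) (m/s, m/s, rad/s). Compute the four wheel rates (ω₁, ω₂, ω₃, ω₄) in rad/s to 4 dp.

k = lx + ly = 0.1 + 0.12 = 0.2200;  k·ωz = 0.2200·-1.4 = -0.3080
ω₁ (FL) = (vx − vy − k·ωz)/r = 0.6080/0.1 = 6.0800
ω₂ (FR) = (vx + vy + k·ωz)/r = -0.5080/0.1 = -5.0800
ω₃ (RL) = (vx + vy − k·ωz)/r = 0.1080/0.1 = 1.0800
ω₄ (RR) = (vx − vy + k·ωz)/r = -0.0080/0.1 = -0.0800

(6.0800, -5.0800, 1.0800, -0.0800)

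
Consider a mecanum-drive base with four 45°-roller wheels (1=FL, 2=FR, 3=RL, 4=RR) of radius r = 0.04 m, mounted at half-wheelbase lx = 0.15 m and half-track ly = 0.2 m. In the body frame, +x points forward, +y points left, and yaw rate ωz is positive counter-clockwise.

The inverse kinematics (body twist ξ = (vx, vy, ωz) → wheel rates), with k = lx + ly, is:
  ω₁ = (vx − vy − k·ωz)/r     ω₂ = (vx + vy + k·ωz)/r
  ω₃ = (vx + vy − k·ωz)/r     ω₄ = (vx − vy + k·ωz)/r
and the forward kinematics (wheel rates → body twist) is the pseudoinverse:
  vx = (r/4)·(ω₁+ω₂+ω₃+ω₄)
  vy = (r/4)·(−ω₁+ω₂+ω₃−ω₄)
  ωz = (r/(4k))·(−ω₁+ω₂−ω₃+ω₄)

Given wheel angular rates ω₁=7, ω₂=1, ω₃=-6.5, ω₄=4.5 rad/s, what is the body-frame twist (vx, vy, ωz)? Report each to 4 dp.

k = lx + ly = 0.15 + 0.2 = 0.3500
ω₁+ω₂+ω₃+ω₄ = 6.0000  →  vx = (0.04/4)·6.0000 = 0.0600
−ω₁+ω₂+ω₃−ω₄ = -17.0000  →  vy = (0.04/4)·-17.0000 = -0.1700
−ω₁+ω₂−ω₃+ω₄ = 5.0000  →  ωz = (0.04/1.4000)·5.0000 = 0.1429

(0.0600, -0.1700, 0.1429)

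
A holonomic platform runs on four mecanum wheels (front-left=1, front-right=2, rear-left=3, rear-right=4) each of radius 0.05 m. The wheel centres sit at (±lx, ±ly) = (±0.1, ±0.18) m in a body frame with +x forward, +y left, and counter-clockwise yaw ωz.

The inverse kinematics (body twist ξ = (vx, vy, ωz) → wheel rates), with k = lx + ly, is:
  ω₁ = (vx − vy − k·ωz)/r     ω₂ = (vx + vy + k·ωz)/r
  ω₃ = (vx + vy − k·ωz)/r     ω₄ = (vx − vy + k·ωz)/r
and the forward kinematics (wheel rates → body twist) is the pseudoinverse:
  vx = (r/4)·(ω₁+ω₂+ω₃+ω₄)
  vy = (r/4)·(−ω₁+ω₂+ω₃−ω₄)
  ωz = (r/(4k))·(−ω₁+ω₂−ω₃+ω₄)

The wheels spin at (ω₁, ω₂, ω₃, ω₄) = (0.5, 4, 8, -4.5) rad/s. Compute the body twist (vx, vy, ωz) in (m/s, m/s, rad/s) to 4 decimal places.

(0.1000, 0.2000, -0.4018)

k = lx + ly = 0.1 + 0.18 = 0.2800
ω₁+ω₂+ω₃+ω₄ = 8.0000  →  vx = (0.05/4)·8.0000 = 0.1000
−ω₁+ω₂+ω₃−ω₄ = 16.0000  →  vy = (0.05/4)·16.0000 = 0.2000
−ω₁+ω₂−ω₃+ω₄ = -9.0000  →  ωz = (0.05/1.1200)·-9.0000 = -0.4018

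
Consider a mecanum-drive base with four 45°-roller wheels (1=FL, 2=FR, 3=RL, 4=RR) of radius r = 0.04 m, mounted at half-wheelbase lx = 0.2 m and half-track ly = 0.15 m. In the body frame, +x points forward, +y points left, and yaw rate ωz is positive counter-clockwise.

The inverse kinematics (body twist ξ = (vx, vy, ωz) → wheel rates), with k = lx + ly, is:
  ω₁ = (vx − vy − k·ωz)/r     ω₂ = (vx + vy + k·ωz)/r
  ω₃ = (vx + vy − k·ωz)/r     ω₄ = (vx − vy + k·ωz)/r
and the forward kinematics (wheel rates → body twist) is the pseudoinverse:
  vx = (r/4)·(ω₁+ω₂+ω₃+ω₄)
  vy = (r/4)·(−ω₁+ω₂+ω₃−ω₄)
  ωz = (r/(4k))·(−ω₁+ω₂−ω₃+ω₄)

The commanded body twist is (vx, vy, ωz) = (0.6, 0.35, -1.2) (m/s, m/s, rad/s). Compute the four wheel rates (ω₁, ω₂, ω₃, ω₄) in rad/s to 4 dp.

k = lx + ly = 0.2 + 0.15 = 0.3500;  k·ωz = 0.3500·-1.2 = -0.4200
ω₁ (FL) = (vx − vy − k·ωz)/r = 0.6700/0.04 = 16.7500
ω₂ (FR) = (vx + vy + k·ωz)/r = 0.5300/0.04 = 13.2500
ω₃ (RL) = (vx + vy − k·ωz)/r = 1.3700/0.04 = 34.2500
ω₄ (RR) = (vx − vy + k·ωz)/r = -0.1700/0.04 = -4.2500

(16.7500, 13.2500, 34.2500, -4.2500)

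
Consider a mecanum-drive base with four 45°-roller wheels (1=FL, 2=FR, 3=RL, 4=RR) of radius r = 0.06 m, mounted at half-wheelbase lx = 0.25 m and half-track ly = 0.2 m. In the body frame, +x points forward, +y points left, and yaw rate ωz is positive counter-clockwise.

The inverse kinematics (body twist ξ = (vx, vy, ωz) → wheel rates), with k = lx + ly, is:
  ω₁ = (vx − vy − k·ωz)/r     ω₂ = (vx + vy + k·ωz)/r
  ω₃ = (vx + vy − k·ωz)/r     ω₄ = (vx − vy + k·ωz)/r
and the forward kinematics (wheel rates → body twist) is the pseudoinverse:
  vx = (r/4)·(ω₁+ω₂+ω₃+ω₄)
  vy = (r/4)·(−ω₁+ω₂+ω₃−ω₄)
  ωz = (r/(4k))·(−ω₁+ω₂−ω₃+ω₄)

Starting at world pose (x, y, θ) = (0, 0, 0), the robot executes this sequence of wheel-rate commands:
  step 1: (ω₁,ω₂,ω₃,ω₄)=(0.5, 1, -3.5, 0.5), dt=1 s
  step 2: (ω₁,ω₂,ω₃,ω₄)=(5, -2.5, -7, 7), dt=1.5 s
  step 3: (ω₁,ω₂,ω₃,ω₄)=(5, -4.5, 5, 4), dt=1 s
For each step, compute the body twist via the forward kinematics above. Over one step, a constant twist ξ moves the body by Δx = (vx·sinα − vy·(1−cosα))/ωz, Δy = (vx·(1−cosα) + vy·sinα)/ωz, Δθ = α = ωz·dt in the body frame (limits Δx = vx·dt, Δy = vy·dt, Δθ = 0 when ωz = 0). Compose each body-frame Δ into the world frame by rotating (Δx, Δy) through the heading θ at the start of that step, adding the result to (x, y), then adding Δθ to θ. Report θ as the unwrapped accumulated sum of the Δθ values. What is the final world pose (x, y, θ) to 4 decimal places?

step 1: ξ=(vx,vy,ωz)=(-0.0225, -0.0525, 0.1500), dt=1.0 → body Δ=(-0.0185, -0.0540, 0.1500) → world pose (-0.0185, -0.0540, 0.1500)
step 2: ξ=(vx,vy,ωz)=(0.0375, -0.3225, 0.2167), dt=1.5 → body Δ=(0.1332, -0.4662, 0.3250) → world pose (0.1829, -0.4951, 0.4750)
step 3: ξ=(vx,vy,ωz)=(0.1425, -0.1275, -0.3500), dt=1.0 → body Δ=(0.1175, -0.1496, -0.3500) → world pose (0.3558, -0.5744, 0.1250)

(0.3558, -0.5744, 0.1250)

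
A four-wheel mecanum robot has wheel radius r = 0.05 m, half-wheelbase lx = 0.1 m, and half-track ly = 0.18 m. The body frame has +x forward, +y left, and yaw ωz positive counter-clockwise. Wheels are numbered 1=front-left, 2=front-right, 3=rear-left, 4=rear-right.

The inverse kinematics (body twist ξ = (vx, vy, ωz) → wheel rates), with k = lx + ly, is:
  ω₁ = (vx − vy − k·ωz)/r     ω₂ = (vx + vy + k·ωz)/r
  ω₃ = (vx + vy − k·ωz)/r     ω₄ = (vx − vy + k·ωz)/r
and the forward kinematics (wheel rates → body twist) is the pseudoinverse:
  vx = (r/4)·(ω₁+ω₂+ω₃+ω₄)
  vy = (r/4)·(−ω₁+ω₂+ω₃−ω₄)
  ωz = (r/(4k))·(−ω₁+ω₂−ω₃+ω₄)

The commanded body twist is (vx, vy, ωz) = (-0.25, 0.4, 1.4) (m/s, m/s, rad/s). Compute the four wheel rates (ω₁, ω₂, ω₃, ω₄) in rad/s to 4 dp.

(-20.8400, 10.8400, -4.8400, -5.1600)

k = lx + ly = 0.1 + 0.18 = 0.2800;  k·ωz = 0.2800·1.4 = 0.3920
ω₁ (FL) = (vx − vy − k·ωz)/r = -1.0420/0.05 = -20.8400
ω₂ (FR) = (vx + vy + k·ωz)/r = 0.5420/0.05 = 10.8400
ω₃ (RL) = (vx + vy − k·ωz)/r = -0.2420/0.05 = -4.8400
ω₄ (RR) = (vx − vy + k·ωz)/r = -0.2580/0.05 = -5.1600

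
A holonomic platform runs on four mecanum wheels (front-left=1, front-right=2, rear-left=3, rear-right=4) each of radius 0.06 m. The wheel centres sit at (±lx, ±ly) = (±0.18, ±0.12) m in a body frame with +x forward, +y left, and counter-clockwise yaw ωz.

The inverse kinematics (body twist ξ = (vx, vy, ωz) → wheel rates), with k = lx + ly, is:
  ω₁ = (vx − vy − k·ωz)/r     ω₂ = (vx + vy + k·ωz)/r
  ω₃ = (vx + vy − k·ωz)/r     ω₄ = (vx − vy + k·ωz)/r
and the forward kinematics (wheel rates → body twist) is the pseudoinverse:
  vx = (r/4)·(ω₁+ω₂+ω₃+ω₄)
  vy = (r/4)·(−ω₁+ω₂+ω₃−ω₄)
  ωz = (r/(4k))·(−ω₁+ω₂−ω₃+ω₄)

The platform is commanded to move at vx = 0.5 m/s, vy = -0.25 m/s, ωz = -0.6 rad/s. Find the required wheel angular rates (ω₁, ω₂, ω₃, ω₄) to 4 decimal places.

k = lx + ly = 0.18 + 0.12 = 0.3000;  k·ωz = 0.3000·-0.6 = -0.1800
ω₁ (FL) = (vx − vy − k·ωz)/r = 0.9300/0.06 = 15.5000
ω₂ (FR) = (vx + vy + k·ωz)/r = 0.0700/0.06 = 1.1667
ω₃ (RL) = (vx + vy − k·ωz)/r = 0.4300/0.06 = 7.1667
ω₄ (RR) = (vx − vy + k·ωz)/r = 0.5700/0.06 = 9.5000

(15.5000, 1.1667, 7.1667, 9.5000)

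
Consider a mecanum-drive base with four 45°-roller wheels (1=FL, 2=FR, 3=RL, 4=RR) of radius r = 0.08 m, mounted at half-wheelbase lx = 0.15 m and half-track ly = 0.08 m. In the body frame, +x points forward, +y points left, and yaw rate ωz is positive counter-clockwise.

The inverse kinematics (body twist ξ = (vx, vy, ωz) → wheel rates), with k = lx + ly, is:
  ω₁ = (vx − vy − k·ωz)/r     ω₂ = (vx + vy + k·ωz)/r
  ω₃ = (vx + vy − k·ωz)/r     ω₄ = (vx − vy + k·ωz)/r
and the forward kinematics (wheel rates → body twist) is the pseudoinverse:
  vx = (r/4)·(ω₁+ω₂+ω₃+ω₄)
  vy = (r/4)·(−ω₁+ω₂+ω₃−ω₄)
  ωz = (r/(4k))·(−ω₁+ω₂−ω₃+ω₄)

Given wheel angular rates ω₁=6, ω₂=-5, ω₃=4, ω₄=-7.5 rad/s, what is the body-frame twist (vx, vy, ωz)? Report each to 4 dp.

k = lx + ly = 0.15 + 0.08 = 0.2300
ω₁+ω₂+ω₃+ω₄ = -2.5000  →  vx = (0.08/4)·-2.5000 = -0.0500
−ω₁+ω₂+ω₃−ω₄ = 0.5000  →  vy = (0.08/4)·0.5000 = 0.0100
−ω₁+ω₂−ω₃+ω₄ = -22.5000  →  ωz = (0.08/0.9200)·-22.5000 = -1.9565

(-0.0500, 0.0100, -1.9565)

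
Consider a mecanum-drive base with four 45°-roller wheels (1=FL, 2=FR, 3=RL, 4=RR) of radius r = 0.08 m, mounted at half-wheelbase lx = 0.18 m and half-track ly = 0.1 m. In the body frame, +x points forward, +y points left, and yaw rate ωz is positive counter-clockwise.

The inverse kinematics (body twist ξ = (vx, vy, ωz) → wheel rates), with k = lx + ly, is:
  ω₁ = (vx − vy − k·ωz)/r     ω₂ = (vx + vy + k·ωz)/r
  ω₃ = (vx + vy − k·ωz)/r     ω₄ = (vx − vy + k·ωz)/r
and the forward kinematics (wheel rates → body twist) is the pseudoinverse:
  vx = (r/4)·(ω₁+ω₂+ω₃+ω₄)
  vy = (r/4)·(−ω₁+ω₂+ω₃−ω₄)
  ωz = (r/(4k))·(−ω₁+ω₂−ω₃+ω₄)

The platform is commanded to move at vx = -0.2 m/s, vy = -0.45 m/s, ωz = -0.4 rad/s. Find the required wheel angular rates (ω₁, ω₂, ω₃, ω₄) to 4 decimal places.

k = lx + ly = 0.18 + 0.1 = 0.2800;  k·ωz = 0.2800·-0.4 = -0.1120
ω₁ (FL) = (vx − vy − k·ωz)/r = 0.3620/0.08 = 4.5250
ω₂ (FR) = (vx + vy + k·ωz)/r = -0.7620/0.08 = -9.5250
ω₃ (RL) = (vx + vy − k·ωz)/r = -0.5380/0.08 = -6.7250
ω₄ (RR) = (vx − vy + k·ωz)/r = 0.1380/0.08 = 1.7250

(4.5250, -9.5250, -6.7250, 1.7250)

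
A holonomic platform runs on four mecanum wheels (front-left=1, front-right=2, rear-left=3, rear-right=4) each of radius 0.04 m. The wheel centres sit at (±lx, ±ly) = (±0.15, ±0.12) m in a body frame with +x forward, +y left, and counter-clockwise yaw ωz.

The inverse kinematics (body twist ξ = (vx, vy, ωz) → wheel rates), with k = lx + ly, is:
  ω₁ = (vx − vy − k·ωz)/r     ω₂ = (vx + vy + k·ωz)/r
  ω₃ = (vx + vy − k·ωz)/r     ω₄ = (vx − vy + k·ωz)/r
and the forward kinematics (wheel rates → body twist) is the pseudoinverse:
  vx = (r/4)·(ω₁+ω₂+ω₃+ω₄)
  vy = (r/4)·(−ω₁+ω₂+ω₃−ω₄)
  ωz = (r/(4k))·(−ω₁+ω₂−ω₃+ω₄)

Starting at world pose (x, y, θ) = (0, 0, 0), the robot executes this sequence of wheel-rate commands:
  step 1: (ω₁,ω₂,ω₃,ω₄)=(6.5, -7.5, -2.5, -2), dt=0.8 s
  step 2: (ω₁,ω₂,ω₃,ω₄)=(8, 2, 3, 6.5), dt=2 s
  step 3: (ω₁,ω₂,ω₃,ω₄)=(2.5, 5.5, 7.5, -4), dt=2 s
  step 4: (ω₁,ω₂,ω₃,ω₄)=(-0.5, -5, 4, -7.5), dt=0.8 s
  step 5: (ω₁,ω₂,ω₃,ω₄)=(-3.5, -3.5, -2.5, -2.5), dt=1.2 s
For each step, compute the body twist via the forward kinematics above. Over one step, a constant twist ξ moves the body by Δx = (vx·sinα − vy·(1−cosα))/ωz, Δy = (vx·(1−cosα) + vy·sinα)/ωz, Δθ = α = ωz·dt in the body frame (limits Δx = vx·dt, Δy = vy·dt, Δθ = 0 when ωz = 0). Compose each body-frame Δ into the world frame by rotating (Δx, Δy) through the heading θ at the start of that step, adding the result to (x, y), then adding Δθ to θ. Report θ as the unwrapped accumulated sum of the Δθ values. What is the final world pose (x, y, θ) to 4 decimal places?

step 1: ξ=(vx,vy,ωz)=(-0.0550, -0.1450, -0.5000), dt=0.8 → body Δ=(-0.0657, -0.1042, -0.4000) → world pose (-0.0657, -0.1042, -0.4000)
step 2: ξ=(vx,vy,ωz)=(0.1950, -0.0950, -0.0926), dt=2.0 → body Δ=(0.3702, -0.2249, -0.1852) → world pose (0.1877, -0.4556, -0.5852)
step 3: ξ=(vx,vy,ωz)=(0.1150, 0.1450, -0.3148), dt=2.0 → body Δ=(0.3034, 0.2012, -0.6296) → world pose (0.5517, -0.4555, -1.2148)
step 4: ξ=(vx,vy,ωz)=(-0.0900, 0.0700, -0.5926), dt=0.8 → body Δ=(-0.0563, 0.0707, -0.4741) → world pose (0.5984, -0.3781, -1.6889)
step 5: ξ=(vx,vy,ωz)=(-0.1200, 0.0000, 0.0000), dt=1.2 → body Δ=(-0.1440, 0.0000, 0.0000) → world pose (0.6153, -0.2351, -1.6889)

(0.6153, -0.2351, -1.6889)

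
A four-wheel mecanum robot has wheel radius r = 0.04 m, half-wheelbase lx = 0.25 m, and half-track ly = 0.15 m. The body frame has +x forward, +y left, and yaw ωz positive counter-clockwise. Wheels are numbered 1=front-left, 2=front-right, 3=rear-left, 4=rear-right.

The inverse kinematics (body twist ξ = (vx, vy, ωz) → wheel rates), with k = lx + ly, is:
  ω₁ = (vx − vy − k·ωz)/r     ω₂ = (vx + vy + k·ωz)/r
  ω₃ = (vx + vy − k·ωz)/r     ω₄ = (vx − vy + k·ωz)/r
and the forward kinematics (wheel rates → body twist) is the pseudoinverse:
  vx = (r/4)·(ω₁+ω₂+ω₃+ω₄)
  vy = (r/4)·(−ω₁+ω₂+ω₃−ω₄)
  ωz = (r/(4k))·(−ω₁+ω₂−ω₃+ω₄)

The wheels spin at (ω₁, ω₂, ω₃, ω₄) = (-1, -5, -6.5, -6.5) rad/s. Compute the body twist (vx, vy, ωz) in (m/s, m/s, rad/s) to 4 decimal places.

(-0.1900, -0.0400, -0.1000)

k = lx + ly = 0.25 + 0.15 = 0.4000
ω₁+ω₂+ω₃+ω₄ = -19.0000  →  vx = (0.04/4)·-19.0000 = -0.1900
−ω₁+ω₂+ω₃−ω₄ = -4.0000  →  vy = (0.04/4)·-4.0000 = -0.0400
−ω₁+ω₂−ω₃+ω₄ = -4.0000  →  ωz = (0.04/1.6000)·-4.0000 = -0.1000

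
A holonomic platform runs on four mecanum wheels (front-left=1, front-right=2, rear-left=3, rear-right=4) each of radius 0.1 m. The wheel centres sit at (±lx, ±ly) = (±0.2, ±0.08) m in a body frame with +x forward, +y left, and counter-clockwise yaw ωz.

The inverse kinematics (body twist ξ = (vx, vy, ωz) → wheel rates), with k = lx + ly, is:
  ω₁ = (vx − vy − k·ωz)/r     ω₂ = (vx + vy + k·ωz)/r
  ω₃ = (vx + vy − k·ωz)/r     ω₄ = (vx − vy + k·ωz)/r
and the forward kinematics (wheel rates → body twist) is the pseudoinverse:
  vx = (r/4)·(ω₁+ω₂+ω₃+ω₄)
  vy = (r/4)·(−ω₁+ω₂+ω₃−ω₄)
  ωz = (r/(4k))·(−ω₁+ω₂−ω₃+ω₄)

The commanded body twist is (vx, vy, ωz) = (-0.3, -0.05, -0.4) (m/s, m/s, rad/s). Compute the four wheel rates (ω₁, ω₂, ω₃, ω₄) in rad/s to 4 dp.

(-1.3800, -4.6200, -2.3800, -3.6200)

k = lx + ly = 0.2 + 0.08 = 0.2800;  k·ωz = 0.2800·-0.4 = -0.1120
ω₁ (FL) = (vx − vy − k·ωz)/r = -0.1380/0.1 = -1.3800
ω₂ (FR) = (vx + vy + k·ωz)/r = -0.4620/0.1 = -4.6200
ω₃ (RL) = (vx + vy − k·ωz)/r = -0.2380/0.1 = -2.3800
ω₄ (RR) = (vx − vy + k·ωz)/r = -0.3620/0.1 = -3.6200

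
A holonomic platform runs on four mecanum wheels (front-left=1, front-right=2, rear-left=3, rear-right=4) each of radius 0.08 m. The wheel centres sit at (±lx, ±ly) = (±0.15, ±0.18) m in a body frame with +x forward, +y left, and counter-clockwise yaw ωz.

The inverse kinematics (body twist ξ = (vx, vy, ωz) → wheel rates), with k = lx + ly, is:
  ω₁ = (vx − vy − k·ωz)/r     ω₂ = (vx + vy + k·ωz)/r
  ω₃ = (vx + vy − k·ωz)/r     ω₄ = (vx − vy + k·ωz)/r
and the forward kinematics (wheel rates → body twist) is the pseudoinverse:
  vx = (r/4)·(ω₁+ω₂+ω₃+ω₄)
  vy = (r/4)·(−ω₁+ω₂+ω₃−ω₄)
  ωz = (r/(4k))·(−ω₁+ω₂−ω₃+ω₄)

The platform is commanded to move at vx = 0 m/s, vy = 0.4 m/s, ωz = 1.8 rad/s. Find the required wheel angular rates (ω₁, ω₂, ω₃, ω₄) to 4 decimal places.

k = lx + ly = 0.15 + 0.18 = 0.3300;  k·ωz = 0.3300·1.8 = 0.5940
ω₁ (FL) = (vx − vy − k·ωz)/r = -0.9940/0.08 = -12.4250
ω₂ (FR) = (vx + vy + k·ωz)/r = 0.9940/0.08 = 12.4250
ω₃ (RL) = (vx + vy − k·ωz)/r = -0.1940/0.08 = -2.4250
ω₄ (RR) = (vx − vy + k·ωz)/r = 0.1940/0.08 = 2.4250

(-12.4250, 12.4250, -2.4250, 2.4250)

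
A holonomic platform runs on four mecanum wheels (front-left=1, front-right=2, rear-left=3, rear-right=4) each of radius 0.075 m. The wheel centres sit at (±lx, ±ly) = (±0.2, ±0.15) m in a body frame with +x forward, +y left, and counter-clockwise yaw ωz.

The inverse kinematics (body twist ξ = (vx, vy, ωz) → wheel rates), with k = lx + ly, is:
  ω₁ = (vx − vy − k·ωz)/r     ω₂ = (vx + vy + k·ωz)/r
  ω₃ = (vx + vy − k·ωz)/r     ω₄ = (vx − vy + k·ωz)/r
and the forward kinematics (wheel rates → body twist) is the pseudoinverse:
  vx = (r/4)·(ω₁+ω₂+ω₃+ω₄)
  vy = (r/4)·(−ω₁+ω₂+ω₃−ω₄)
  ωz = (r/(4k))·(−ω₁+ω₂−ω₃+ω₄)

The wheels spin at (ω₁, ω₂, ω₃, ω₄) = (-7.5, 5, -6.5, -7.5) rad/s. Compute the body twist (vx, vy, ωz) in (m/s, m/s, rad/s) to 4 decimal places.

k = lx + ly = 0.2 + 0.15 = 0.3500
ω₁+ω₂+ω₃+ω₄ = -16.5000  →  vx = (0.075/4)·-16.5000 = -0.3094
−ω₁+ω₂+ω₃−ω₄ = 13.5000  →  vy = (0.075/4)·13.5000 = 0.2531
−ω₁+ω₂−ω₃+ω₄ = 11.5000  →  ωz = (0.075/1.4000)·11.5000 = 0.6161

(-0.3094, 0.2531, 0.6161)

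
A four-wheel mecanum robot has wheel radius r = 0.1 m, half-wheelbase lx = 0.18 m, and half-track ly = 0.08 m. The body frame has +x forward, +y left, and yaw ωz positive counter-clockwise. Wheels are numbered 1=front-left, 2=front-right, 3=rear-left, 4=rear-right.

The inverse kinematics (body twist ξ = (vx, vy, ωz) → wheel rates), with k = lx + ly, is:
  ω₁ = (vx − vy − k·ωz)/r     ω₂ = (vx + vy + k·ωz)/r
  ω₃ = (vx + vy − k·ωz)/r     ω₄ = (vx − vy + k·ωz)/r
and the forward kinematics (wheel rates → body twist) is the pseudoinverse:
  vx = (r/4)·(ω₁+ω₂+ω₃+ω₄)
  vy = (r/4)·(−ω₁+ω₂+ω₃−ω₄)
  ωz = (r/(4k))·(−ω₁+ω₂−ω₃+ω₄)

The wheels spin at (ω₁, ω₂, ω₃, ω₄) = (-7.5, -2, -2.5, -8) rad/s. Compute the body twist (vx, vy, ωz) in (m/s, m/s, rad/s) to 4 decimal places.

(-0.5000, 0.2750, 0.0000)

k = lx + ly = 0.18 + 0.08 = 0.2600
ω₁+ω₂+ω₃+ω₄ = -20.0000  →  vx = (0.1/4)·-20.0000 = -0.5000
−ω₁+ω₂+ω₃−ω₄ = 11.0000  →  vy = (0.1/4)·11.0000 = 0.2750
−ω₁+ω₂−ω₃+ω₄ = 0.0000  →  ωz = (0.1/1.0400)·0.0000 = 0.0000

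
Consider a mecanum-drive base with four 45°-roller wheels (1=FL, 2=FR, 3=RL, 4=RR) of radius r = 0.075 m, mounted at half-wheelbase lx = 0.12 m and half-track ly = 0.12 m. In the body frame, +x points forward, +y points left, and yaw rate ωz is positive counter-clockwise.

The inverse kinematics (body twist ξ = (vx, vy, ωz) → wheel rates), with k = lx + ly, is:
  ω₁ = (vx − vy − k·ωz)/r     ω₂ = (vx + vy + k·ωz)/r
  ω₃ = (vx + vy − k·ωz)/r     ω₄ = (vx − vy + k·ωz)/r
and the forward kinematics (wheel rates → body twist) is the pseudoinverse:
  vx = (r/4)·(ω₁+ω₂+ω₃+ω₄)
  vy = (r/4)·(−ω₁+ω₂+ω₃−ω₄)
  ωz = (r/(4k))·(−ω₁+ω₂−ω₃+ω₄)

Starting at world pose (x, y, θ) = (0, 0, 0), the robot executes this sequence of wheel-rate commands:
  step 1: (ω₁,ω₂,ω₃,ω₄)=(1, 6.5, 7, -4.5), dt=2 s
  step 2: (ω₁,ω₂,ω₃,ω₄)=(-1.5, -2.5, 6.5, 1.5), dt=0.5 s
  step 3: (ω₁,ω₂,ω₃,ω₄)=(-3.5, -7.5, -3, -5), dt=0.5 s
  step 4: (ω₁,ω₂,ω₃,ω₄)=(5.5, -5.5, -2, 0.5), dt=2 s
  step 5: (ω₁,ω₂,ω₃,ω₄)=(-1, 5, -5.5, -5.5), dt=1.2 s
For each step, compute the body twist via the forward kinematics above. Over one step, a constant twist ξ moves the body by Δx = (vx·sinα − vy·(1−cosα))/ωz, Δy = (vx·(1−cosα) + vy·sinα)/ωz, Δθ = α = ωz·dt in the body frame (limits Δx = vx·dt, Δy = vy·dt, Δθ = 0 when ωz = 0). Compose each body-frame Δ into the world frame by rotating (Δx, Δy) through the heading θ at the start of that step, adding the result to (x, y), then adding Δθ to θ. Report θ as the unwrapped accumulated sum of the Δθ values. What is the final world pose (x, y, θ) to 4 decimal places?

step 1: ξ=(vx,vy,ωz)=(0.1875, 0.3187, -0.4688), dt=2.0 → body Δ=(0.6000, 0.3849, -0.9375) → world pose (0.6000, 0.3849, -0.9375)
step 2: ξ=(vx,vy,ωz)=(0.0750, 0.0750, -0.4688), dt=0.5 → body Δ=(0.0415, 0.0328, -0.2344) → world pose (0.6510, 0.3708, -1.1719)
step 3: ξ=(vx,vy,ωz)=(-0.3563, -0.0375, -0.4688), dt=0.5 → body Δ=(-0.1787, 0.0022, -0.2344) → world pose (0.5836, 0.5363, -1.4062)
step 4: ξ=(vx,vy,ωz)=(-0.0281, -0.2531, -0.6641), dt=2.0 → body Δ=(-0.3307, -0.3378, -1.3281) → world pose (0.1962, 0.8072, -2.7344)
step 5: ξ=(vx,vy,ωz)=(-0.1312, 0.1125, 0.4688), dt=1.2 → body Δ=(-0.1863, 0.0849, 0.5625) → world pose (0.4009, 0.8031, -2.1719)

(0.4009, 0.8031, -2.1719)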